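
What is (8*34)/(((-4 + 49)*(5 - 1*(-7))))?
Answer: 68/135 ≈ 0.50370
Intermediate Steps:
(8*34)/(((-4 + 49)*(5 - 1*(-7)))) = 272/((45*(5 + 7))) = 272/((45*12)) = 272/540 = 272*(1/540) = 68/135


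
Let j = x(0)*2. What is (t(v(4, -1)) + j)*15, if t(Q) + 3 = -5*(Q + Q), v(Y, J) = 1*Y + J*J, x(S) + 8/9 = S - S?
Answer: -2465/3 ≈ -821.67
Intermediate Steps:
x(S) = -8/9 (x(S) = -8/9 + (S - S) = -8/9 + 0 = -8/9)
v(Y, J) = Y + J²
j = -16/9 (j = -8/9*2 = -16/9 ≈ -1.7778)
t(Q) = -3 - 10*Q (t(Q) = -3 - 5*(Q + Q) = -3 - 10*Q)
(t(v(4, -1)) + j)*15 = ((-3 - 10*(4 + (-1)²)) - 16/9)*15 = ((-3 - 10*(4 + 1)) - 16/9)*15 = ((-3 - 10*5) - 16/9)*15 = ((-3 - 50) - 16/9)*15 = (-53 - 16/9)*15 = -493/9*15 = -2465/3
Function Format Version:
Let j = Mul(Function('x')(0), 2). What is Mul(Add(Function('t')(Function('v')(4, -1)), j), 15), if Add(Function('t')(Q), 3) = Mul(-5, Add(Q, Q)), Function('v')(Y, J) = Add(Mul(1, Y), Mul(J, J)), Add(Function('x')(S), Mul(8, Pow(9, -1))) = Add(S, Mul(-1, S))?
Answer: Rational(-2465, 3) ≈ -821.67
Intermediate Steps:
Function('x')(S) = Rational(-8, 9) (Function('x')(S) = Add(Rational(-8, 9), Add(S, Mul(-1, S))) = Add(Rational(-8, 9), 0) = Rational(-8, 9))
Function('v')(Y, J) = Add(Y, Pow(J, 2))
j = Rational(-16, 9) (j = Mul(Rational(-8, 9), 2) = Rational(-16, 9) ≈ -1.7778)
Function('t')(Q) = Add(-3, Mul(-10, Q)) (Function('t')(Q) = Add(-3, Mul(-5, Add(Q, Q))) = Add(-3, Mul(-5, Mul(2, Q))) = Add(-3, Mul(-10, Q)))
Mul(Add(Function('t')(Function('v')(4, -1)), j), 15) = Mul(Add(Add(-3, Mul(-10, Add(4, Pow(-1, 2)))), Rational(-16, 9)), 15) = Mul(Add(Add(-3, Mul(-10, Add(4, 1))), Rational(-16, 9)), 15) = Mul(Add(Add(-3, Mul(-10, 5)), Rational(-16, 9)), 15) = Mul(Add(Add(-3, -50), Rational(-16, 9)), 15) = Mul(Add(-53, Rational(-16, 9)), 15) = Mul(Rational(-493, 9), 15) = Rational(-2465, 3)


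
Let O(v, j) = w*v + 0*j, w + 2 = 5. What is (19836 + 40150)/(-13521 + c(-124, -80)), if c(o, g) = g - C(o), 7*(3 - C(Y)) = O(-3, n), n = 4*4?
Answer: -419902/95237 ≈ -4.4090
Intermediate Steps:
w = 3 (w = -2 + 5 = 3)
n = 16
O(v, j) = 3*v (O(v, j) = 3*v + 0*j = 3*v + 0 = 3*v)
C(Y) = 30/7 (C(Y) = 3 - 3*(-3)/7 = 3 - ⅐*(-9) = 3 + 9/7 = 30/7)
c(o, g) = -30/7 + g (c(o, g) = g - 1*30/7 = g - 30/7 = -30/7 + g)
(19836 + 40150)/(-13521 + c(-124, -80)) = (19836 + 40150)/(-13521 + (-30/7 - 80)) = 59986/(-13521 - 590/7) = 59986/(-95237/7) = 59986*(-7/95237) = -419902/95237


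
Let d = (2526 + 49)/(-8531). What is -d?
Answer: 2575/8531 ≈ 0.30184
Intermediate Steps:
d = -2575/8531 (d = 2575*(-1/8531) = -2575/8531 ≈ -0.30184)
-d = -1*(-2575/8531) = 2575/8531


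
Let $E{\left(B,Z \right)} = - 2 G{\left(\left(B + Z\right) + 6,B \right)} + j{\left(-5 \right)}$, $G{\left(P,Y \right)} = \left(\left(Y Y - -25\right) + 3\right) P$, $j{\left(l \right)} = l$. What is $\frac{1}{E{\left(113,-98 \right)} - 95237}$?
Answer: $- \frac{1}{632716} \approx -1.5805 \cdot 10^{-6}$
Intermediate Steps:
$G{\left(P,Y \right)} = P \left(28 + Y^{2}\right)$ ($G{\left(P,Y \right)} = \left(\left(Y^{2} + 25\right) + 3\right) P = \left(\left(25 + Y^{2}\right) + 3\right) P = \left(28 + Y^{2}\right) P = P \left(28 + Y^{2}\right)$)
$E{\left(B,Z \right)} = -5 - 2 \left(28 + B^{2}\right) \left(6 + B + Z\right)$ ($E{\left(B,Z \right)} = - 2 \left(\left(B + Z\right) + 6\right) \left(28 + B^{2}\right) - 5 = - 2 \left(6 + B + Z\right) \left(28 + B^{2}\right) - 5 = - 2 \left(28 + B^{2}\right) \left(6 + B + Z\right) - 5 = -5 - 2 \left(28 + B^{2}\right) \left(6 + B + Z\right)$)
$\frac{1}{E{\left(113,-98 \right)} - 95237} = \frac{1}{\left(-5 - 2 \left(28 + 113^{2}\right) \left(6 + 113 - 98\right)\right) - 95237} = \frac{1}{\left(-5 - 2 \left(28 + 12769\right) 21\right) - 95237} = \frac{1}{\left(-5 - 25594 \cdot 21\right) - 95237} = \frac{1}{\left(-5 - 537474\right) - 95237} = \frac{1}{-537479 - 95237} = \frac{1}{-632716} = - \frac{1}{632716}$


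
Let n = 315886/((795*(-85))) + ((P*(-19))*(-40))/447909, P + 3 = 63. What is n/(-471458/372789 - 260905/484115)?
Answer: 555081079385205096642/218936176645282205725 ≈ 2.5354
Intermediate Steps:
P = 60 (P = -3 + 63 = 60)
n = -46135587458/10089150225 (n = 315886/((795*(-85))) + ((60*(-19))*(-40))/447909 = 315886/(-67575) - 1140*(-40)*(1/447909) = 315886*(-1/67575) + 45600*(1/447909) = -315886/67575 + 15200/149303 = -46135587458/10089150225 ≈ -4.5728)
n/(-471458/372789 - 260905/484115) = -46135587458/(10089150225*(-471458/372789 - 260905/484115)) = -46135587458/(10089150225*(-471458*1/372789 - 260905*1/484115)) = -46135587458/(10089150225*(-471458/372789 - 52181/96823)) = -46135587458/(10089150225*(-65100480743/36094549347)) = -46135587458/10089150225*(-36094549347/65100480743) = 555081079385205096642/218936176645282205725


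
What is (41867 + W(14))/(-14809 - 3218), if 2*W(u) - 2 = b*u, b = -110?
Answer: -41098/18027 ≈ -2.2798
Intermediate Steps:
W(u) = 1 - 55*u (W(u) = 1 + (-110*u)/2 = 1 - 55*u)
(41867 + W(14))/(-14809 - 3218) = (41867 + (1 - 55*14))/(-14809 - 3218) = (41867 + (1 - 770))/(-18027) = (41867 - 769)*(-1/18027) = 41098*(-1/18027) = -41098/18027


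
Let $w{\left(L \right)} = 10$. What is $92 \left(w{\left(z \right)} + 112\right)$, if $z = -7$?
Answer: $11224$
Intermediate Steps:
$92 \left(w{\left(z \right)} + 112\right) = 92 \left(10 + 112\right) = 92 \cdot 122 = 11224$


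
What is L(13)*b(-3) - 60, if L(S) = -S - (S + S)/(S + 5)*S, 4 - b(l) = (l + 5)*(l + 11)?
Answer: 964/3 ≈ 321.33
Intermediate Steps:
b(l) = 4 - (5 + l)*(11 + l) (b(l) = 4 - (l + 5)*(l + 11) = 4 - (5 + l)*(11 + l))
L(S) = -S - 2*S²/(5 + S) (L(S) = -S - (2*S)/(5 + S)*S = -S - 2*S/(5 + S)*S = -S - 2*S²/(5 + S))
L(13)*b(-3) - 60 = (-1*13*(5 + 3*13)/(5 + 13))*(-51 - 1*(-3)² - 16*(-3)) - 60 = (-1*13*(5 + 39)/18)*(-51 - 1*9 + 48) - 60 = (-1*13*1/18*44)*(-51 - 9 + 48) - 60 = -286/9*(-12) - 60 = 1144/3 - 60 = 964/3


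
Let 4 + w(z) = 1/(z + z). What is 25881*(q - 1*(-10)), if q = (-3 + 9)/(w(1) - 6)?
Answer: 4606818/19 ≈ 2.4246e+5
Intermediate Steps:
w(z) = -4 + 1/(2*z) (w(z) = -4 + 1/(z + z) = -4 + 1/(2*z))
q = -12/19 (q = (-3 + 9)/((-4 + (1/2)/1) - 6) = 6/((-4 + (1/2)*1) - 6) = 6/((-4 + 1/2) - 6) = 6/(-7/2 - 6) = 6/(-19/2) = 6*(-2/19) = -12/19 ≈ -0.63158)
25881*(q - 1*(-10)) = 25881*(-12/19 - 1*(-10)) = 25881*(-12/19 + 10) = 25881*(178/19) = 4606818/19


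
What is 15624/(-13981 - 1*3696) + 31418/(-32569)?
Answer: -1064234042/575722213 ≈ -1.8485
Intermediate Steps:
15624/(-13981 - 1*3696) + 31418/(-32569) = 15624/(-13981 - 3696) + 31418*(-1/32569) = 15624/(-17677) - 31418/32569 = 15624*(-1/17677) - 31418/32569 = -15624/17677 - 31418/32569 = -1064234042/575722213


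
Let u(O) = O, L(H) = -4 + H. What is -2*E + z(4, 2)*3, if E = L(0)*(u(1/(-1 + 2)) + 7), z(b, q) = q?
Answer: 70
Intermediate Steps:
E = -32 (E = (-4 + 0)*(1/(-1 + 2) + 7) = -4*(1/1 + 7) = -4*(1 + 7) = -4*8 = -32)
-2*E + z(4, 2)*3 = -2*(-32) + 2*3 = 64 + 6 = 70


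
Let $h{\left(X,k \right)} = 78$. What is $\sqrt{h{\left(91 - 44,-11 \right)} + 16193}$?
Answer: $\sqrt{16271} \approx 127.56$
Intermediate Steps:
$\sqrt{h{\left(91 - 44,-11 \right)} + 16193} = \sqrt{78 + 16193} = \sqrt{16271}$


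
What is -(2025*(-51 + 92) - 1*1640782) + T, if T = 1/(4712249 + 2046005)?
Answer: 10527717476279/6758254 ≈ 1.5578e+6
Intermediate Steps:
T = 1/6758254 ≈ 1.4797e-7
-(2025*(-51 + 92) - 1*1640782) + T = -(2025*(-51 + 92) - 1*1640782) + 1/6758254 = -(2025*41 - 1640782) + 1/6758254 = -(83025 - 1640782) + 1/6758254 = -1*(-1557757) + 1/6758254 = 1557757 + 1/6758254 = 10527717476279/6758254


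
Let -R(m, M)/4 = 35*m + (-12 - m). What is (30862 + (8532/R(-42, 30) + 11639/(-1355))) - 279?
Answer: 1325770659/43360 ≈ 30576.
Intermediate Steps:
R(m, M) = 48 - 136*m (R(m, M) = -4*(35*m + (-12 - m)) = -4*(-12 + 34*m) = 48 - 136*m)
(30862 + (8532/R(-42, 30) + 11639/(-1355))) - 279 = (30862 + (8532/(48 - 136*(-42)) + 11639/(-1355))) - 279 = (30862 + (8532/(48 + 5712) + 11639*(-1/1355))) - 279 = (30862 + (8532/5760 - 11639/1355)) - 279 = (30862 + (8532*(1/5760) - 11639/1355)) - 279 = (30862 + (237/160 - 11639/1355)) - 279 = (30862 - 308221/43360) - 279 = 1337868099/43360 - 279 = 1325770659/43360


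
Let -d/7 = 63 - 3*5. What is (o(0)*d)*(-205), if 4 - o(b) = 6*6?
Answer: -2204160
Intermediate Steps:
o(b) = -32 (o(b) = 4 - 6*6 = 4 - 1*36 = 4 - 36 = -32)
d = -336 (d = -7*(63 - 3*5) = -7*(63 - 1*15) = -7*(63 - 15) = -7*48 = -336)
(o(0)*d)*(-205) = -32*(-336)*(-205) = 10752*(-205) = -2204160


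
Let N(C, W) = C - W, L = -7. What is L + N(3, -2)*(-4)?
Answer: -27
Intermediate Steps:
L + N(3, -2)*(-4) = -7 + (3 - 1*(-2))*(-4) = -7 + (3 + 2)*(-4) = -7 + 5*(-4) = -7 - 20 = -27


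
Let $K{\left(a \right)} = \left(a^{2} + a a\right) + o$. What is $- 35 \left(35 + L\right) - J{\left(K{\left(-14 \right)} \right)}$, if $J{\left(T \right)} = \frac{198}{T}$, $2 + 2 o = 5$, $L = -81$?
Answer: $\frac{1266674}{787} \approx 1609.5$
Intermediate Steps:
$o = \frac{3}{2}$ ($o = -1 + \frac{1}{2} \cdot 5 = -1 + \frac{5}{2} = \frac{3}{2} \approx 1.5$)
$K{\left(a \right)} = \frac{3}{2} + 2 a^{2}$ ($K{\left(a \right)} = \left(a^{2} + a a\right) + \frac{3}{2} = \left(a^{2} + a^{2}\right) + \frac{3}{2} = 2 a^{2} + \frac{3}{2} = \frac{3}{2} + 2 a^{2}$)
$- 35 \left(35 + L\right) - J{\left(K{\left(-14 \right)} \right)} = - 35 \left(35 - 81\right) - \frac{198}{\frac{3}{2} + 2 \left(-14\right)^{2}} = \left(-35\right) \left(-46\right) - \frac{198}{\frac{3}{2} + 2 \cdot 196} = 1610 - \frac{198}{\frac{3}{2} + 392} = 1610 - \frac{198}{\frac{787}{2}} = 1610 - 198 \cdot \frac{2}{787} = 1610 - \frac{396}{787} = \frac{1266674}{787}$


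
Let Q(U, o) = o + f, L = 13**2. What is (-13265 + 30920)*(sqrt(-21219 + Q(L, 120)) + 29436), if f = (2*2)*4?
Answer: 519692580 + 17655*I*sqrt(21083) ≈ 5.1969e+8 + 2.5635e+6*I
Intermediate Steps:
L = 169
f = 16 (f = 4*4 = 16)
Q(U, o) = 16 + o (Q(U, o) = o + 16 = 16 + o)
(-13265 + 30920)*(sqrt(-21219 + Q(L, 120)) + 29436) = (-13265 + 30920)*(sqrt(-21219 + (16 + 120)) + 29436) = 17655*(sqrt(-21219 + 136) + 29436) = 17655*(sqrt(-21083) + 29436) = 17655*(I*sqrt(21083) + 29436) = 17655*(29436 + I*sqrt(21083)) = 519692580 + 17655*I*sqrt(21083)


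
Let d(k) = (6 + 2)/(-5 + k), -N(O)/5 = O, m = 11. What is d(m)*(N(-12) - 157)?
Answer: -388/3 ≈ -129.33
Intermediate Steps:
N(O) = -5*O
d(k) = 8/(-5 + k)
d(m)*(N(-12) - 157) = (8/(-5 + 11))*(-5*(-12) - 157) = (8/6)*(60 - 157) = (8*(⅙))*(-97) = (4/3)*(-97) = -388/3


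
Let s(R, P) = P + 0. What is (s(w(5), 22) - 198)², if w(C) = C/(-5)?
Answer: 30976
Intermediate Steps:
w(C) = -C/5 (w(C) = C*(-⅕) = -C/5)
s(R, P) = P
(s(w(5), 22) - 198)² = (22 - 198)² = (-176)² = 30976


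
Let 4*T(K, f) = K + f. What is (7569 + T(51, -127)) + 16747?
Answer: 24297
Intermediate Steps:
T(K, f) = K/4 + f/4 (T(K, f) = (K + f)/4 = K/4 + f/4)
(7569 + T(51, -127)) + 16747 = (7569 + ((1/4)*51 + (1/4)*(-127))) + 16747 = (7569 + (51/4 - 127/4)) + 16747 = (7569 - 19) + 16747 = 7550 + 16747 = 24297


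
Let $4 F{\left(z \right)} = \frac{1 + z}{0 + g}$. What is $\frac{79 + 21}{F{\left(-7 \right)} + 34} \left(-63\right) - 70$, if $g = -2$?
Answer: $- \frac{34930}{139} \approx -251.29$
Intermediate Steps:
$F{\left(z \right)} = - \frac{1}{8} - \frac{z}{8}$ ($F{\left(z \right)} = \frac{\left(1 + z\right) \frac{1}{0 - 2}}{4} = \frac{\left(1 + z\right) \frac{1}{-2}}{4} = \frac{\left(1 + z\right) \left(- \frac{1}{2}\right)}{4} = \frac{- \frac{1}{2} - \frac{z}{2}}{4} = - \frac{1}{8} - \frac{z}{8}$)
$\frac{79 + 21}{F{\left(-7 \right)} + 34} \left(-63\right) - 70 = \frac{79 + 21}{\left(- \frac{1}{8} - - \frac{7}{8}\right) + 34} \left(-63\right) - 70 = \frac{100}{\left(- \frac{1}{8} + \frac{7}{8}\right) + 34} \left(-63\right) - 70 = \frac{100}{\frac{3}{4} + 34} \left(-63\right) - 70 = \frac{100}{\frac{139}{4}} \left(-63\right) - 70 = 100 \cdot \frac{4}{139} \left(-63\right) - 70 = \frac{400}{139} \left(-63\right) - 70 = - \frac{25200}{139} - 70 = - \frac{34930}{139}$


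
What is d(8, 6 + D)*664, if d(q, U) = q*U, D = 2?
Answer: 42496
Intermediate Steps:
d(q, U) = U*q
d(8, 6 + D)*664 = ((6 + 2)*8)*664 = (8*8)*664 = 64*664 = 42496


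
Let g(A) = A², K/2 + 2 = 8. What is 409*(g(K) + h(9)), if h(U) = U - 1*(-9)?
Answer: 66258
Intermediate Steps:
h(U) = 9 + U (h(U) = U + 9 = 9 + U)
K = 12 (K = -4 + 2*8 = -4 + 16 = 12)
409*(g(K) + h(9)) = 409*(12² + (9 + 9)) = 409*(144 + 18) = 409*162 = 66258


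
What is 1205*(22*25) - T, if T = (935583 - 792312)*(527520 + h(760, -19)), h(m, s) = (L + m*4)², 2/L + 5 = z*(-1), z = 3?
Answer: -22390610652871/16 ≈ -1.3994e+12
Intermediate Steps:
L = -¼ (L = 2/(-5 + 3*(-1)) = 2/(-5 - 3) = 2/(-8) = 2*(-⅛) = -¼ ≈ -0.25000)
h(m, s) = (-¼ + 4*m)² (h(m, s) = (-¼ + m*4)² = (-¼ + 4*m)²)
T = 22390621256871/16 (T = (935583 - 792312)*(527520 + (-1 + 16*760)²/16) = 143271*(527520 + (-1 + 12160)²/16) = 143271*(527520 + (1/16)*12159²) = 143271*(527520 + (1/16)*147841281) = 143271*(527520 + 147841281/16) = 143271*(156281601/16) = 22390621256871/16 ≈ 1.3994e+12)
1205*(22*25) - T = 1205*(22*25) - 1*22390621256871/16 = 1205*550 - 22390621256871/16 = 662750 - 22390621256871/16 = -22390610652871/16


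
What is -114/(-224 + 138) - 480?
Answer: -20583/43 ≈ -478.67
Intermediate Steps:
-114/(-224 + 138) - 480 = -114/(-86) - 480 = -114*(-1/86) - 480 = 57/43 - 480 = -20583/43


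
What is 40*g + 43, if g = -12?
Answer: -437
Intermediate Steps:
40*g + 43 = 40*(-12) + 43 = -480 + 43 = -437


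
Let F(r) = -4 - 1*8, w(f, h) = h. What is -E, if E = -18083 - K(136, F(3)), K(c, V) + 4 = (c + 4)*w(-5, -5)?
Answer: 17379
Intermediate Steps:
F(r) = -12 (F(r) = -4 - 8 = -12)
K(c, V) = -24 - 5*c (K(c, V) = -4 + (c + 4)*(-5) = -4 + (4 + c)*(-5) = -4 + (-20 - 5*c) = -24 - 5*c)
E = -17379 (E = -18083 - (-24 - 5*136) = -18083 - (-24 - 680) = -18083 - 1*(-704) = -18083 + 704 = -17379)
-E = -1*(-17379) = 17379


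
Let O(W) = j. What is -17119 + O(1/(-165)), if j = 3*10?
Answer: -17089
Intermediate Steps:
j = 30
O(W) = 30
-17119 + O(1/(-165)) = -17119 + 30 = -17089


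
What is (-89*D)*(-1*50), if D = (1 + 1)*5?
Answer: 44500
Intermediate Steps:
D = 10 (D = 2*5 = 10)
(-89*D)*(-1*50) = (-89*10)*(-1*50) = -890*(-50) = 44500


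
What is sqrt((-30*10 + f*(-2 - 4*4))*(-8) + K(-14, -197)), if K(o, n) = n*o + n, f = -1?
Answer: sqrt(4817) ≈ 69.405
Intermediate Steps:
K(o, n) = n + n*o
sqrt((-30*10 + f*(-2 - 4*4))*(-8) + K(-14, -197)) = sqrt((-30*10 - (-2 - 4*4))*(-8) - 197*(1 - 14)) = sqrt((-300 - (-2 - 16))*(-8) - 197*(-13)) = sqrt((-300 - 1*(-18))*(-8) + 2561) = sqrt((-300 + 18)*(-8) + 2561) = sqrt(-282*(-8) + 2561) = sqrt(2256 + 2561) = sqrt(4817)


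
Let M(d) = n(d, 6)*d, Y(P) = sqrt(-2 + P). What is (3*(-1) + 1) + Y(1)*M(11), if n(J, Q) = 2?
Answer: -2 + 22*I ≈ -2.0 + 22.0*I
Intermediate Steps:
M(d) = 2*d
(3*(-1) + 1) + Y(1)*M(11) = (3*(-1) + 1) + sqrt(-2 + 1)*(2*11) = (-3 + 1) + sqrt(-1)*22 = -2 + I*22 = -2 + 22*I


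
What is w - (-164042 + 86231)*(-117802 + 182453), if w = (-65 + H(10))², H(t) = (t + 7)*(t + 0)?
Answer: 5030569986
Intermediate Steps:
H(t) = t*(7 + t) (H(t) = (7 + t)*t = t*(7 + t))
w = 11025 (w = (-65 + 10*(7 + 10))² = (-65 + 10*17)² = (-65 + 170)² = 105² = 11025)
w - (-164042 + 86231)*(-117802 + 182453) = 11025 - (-164042 + 86231)*(-117802 + 182453) = 11025 - (-77811)*64651 = 11025 - 1*(-5030558961) = 11025 + 5030558961 = 5030569986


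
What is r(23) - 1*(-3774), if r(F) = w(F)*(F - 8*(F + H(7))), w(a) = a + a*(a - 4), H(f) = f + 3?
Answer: -107086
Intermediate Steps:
H(f) = 3 + f
w(a) = a + a*(-4 + a)
r(F) = F*(-80 - 7*F)*(-3 + F) (r(F) = (F*(-3 + F))*(F - 8*(F + (3 + 7))) = (F*(-3 + F))*(F - 8*(F + 10)) = (F*(-3 + F))*(F - 8*(10 + F)) = (F*(-3 + F))*(F + (-80 - 8*F)) = (F*(-3 + F))*(-80 - 7*F) = F*(-80 - 7*F)*(-3 + F))
r(23) - 1*(-3774) = -1*23*(-3 + 23)*(80 + 7*23) - 1*(-3774) = -1*23*20*(80 + 161) + 3774 = -1*23*20*241 + 3774 = -110860 + 3774 = -107086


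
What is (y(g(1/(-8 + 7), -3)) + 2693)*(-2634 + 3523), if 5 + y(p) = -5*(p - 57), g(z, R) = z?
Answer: 2647442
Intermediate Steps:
y(p) = 280 - 5*p (y(p) = -5 - 5*(p - 57) = -5 - 5*(-57 + p) = -5 + (285 - 5*p) = 280 - 5*p)
(y(g(1/(-8 + 7), -3)) + 2693)*(-2634 + 3523) = ((280 - 5/(-8 + 7)) + 2693)*(-2634 + 3523) = ((280 - 5/(-1)) + 2693)*889 = ((280 - 5*(-1)) + 2693)*889 = ((280 + 5) + 2693)*889 = (285 + 2693)*889 = 2978*889 = 2647442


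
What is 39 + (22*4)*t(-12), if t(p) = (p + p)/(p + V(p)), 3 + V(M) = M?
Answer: 1055/9 ≈ 117.22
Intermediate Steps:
V(M) = -3 + M
t(p) = 2*p/(-3 + 2*p) (t(p) = (p + p)/(p + (-3 + p)) = (2*p)/(-3 + 2*p) = 2*p/(-3 + 2*p))
39 + (22*4)*t(-12) = 39 + (22*4)*(2*(-12)/(-3 + 2*(-12))) = 39 + 88*(2*(-12)/(-3 - 24)) = 39 + 88*(2*(-12)/(-27)) = 39 + 88*(2*(-12)*(-1/27)) = 39 + 88*(8/9) = 39 + 704/9 = 1055/9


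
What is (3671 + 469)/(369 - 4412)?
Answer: -4140/4043 ≈ -1.0240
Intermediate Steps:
(3671 + 469)/(369 - 4412) = 4140/(-4043) = 4140*(-1/4043) = -4140/4043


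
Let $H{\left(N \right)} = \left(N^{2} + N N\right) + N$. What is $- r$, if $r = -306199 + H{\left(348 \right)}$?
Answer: $63643$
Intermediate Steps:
$H{\left(N \right)} = N + 2 N^{2}$ ($H{\left(N \right)} = \left(N^{2} + N^{2}\right) + N = 2 N^{2} + N = N + 2 N^{2}$)
$r = -63643$ ($r = -306199 + 348 \left(1 + 2 \cdot 348\right) = -306199 + 348 \left(1 + 696\right) = -306199 + 348 \cdot 697 = -306199 + 242556 = -63643$)
$- r = \left(-1\right) \left(-63643\right) = 63643$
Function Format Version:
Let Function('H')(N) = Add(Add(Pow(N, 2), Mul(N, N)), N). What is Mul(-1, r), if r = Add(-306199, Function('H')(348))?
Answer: 63643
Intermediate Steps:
Function('H')(N) = Add(N, Mul(2, Pow(N, 2))) (Function('H')(N) = Add(Add(Pow(N, 2), Pow(N, 2)), N) = Add(Mul(2, Pow(N, 2)), N) = Add(N, Mul(2, Pow(N, 2))))
r = -63643 (r = Add(-306199, Mul(348, Add(1, Mul(2, 348)))) = Add(-306199, Mul(348, Add(1, 696))) = Add(-306199, Mul(348, 697)) = Add(-306199, 242556) = -63643)
Mul(-1, r) = Mul(-1, -63643) = 63643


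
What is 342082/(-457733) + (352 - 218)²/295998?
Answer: -46518267044/67744026267 ≈ -0.68668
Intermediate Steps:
342082/(-457733) + (352 - 218)²/295998 = 342082*(-1/457733) + 134²*(1/295998) = -342082/457733 + 17956*(1/295998) = -342082/457733 + 8978/147999 = -46518267044/67744026267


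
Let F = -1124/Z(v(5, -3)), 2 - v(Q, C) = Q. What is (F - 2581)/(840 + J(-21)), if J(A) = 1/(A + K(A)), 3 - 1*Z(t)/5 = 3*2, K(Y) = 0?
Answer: -263137/88195 ≈ -2.9836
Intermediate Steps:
v(Q, C) = 2 - Q
Z(t) = -15 (Z(t) = 15 - 15*2 = 15 - 5*6 = 15 - 30 = -15)
F = 1124/15 (F = -1124/(-15) = -1124*(-1/15) = 1124/15 ≈ 74.933)
J(A) = 1/A (J(A) = 1/(A + 0) = 1/A)
(F - 2581)/(840 + J(-21)) = (1124/15 - 2581)/(840 + 1/(-21)) = -37591/(15*(840 - 1/21)) = -37591/(15*17639/21) = -37591/15*21/17639 = -263137/88195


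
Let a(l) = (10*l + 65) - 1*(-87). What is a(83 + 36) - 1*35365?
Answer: -34023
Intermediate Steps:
a(l) = 152 + 10*l (a(l) = (65 + 10*l) + 87 = 152 + 10*l)
a(83 + 36) - 1*35365 = (152 + 10*(83 + 36)) - 1*35365 = (152 + 10*119) - 35365 = (152 + 1190) - 35365 = 1342 - 35365 = -34023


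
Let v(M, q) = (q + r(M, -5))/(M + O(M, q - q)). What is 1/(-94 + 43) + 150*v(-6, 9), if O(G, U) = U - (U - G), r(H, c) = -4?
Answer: -6377/102 ≈ -62.520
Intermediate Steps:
O(G, U) = G (O(G, U) = U + (G - U) = G)
v(M, q) = (-4 + q)/(2*M) (v(M, q) = (q - 4)/(M + M) = (-4 + q)/((2*M)) = (-4 + q)*(1/(2*M)) = (-4 + q)/(2*M))
1/(-94 + 43) + 150*v(-6, 9) = 1/(-94 + 43) + 150*((1/2)*(-4 + 9)/(-6)) = 1/(-51) + 150*((1/2)*(-1/6)*5) = -1/51 + 150*(-5/12) = -1/51 - 125/2 = -6377/102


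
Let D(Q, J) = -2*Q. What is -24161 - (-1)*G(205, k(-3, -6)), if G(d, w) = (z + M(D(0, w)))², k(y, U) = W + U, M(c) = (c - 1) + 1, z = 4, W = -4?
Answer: -24145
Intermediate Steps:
M(c) = c (M(c) = (-1 + c) + 1 = c)
k(y, U) = -4 + U
G(d, w) = 16 (G(d, w) = (4 - 2*0)² = (4 + 0)² = 4² = 16)
-24161 - (-1)*G(205, k(-3, -6)) = -24161 - (-1)*16 = -24161 - 1*(-16) = -24161 + 16 = -24145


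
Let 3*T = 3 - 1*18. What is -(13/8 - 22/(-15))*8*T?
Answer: 371/3 ≈ 123.67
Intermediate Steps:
T = -5 (T = (3 - 1*18)/3 = (3 - 18)/3 = (⅓)*(-15) = -5)
-(13/8 - 22/(-15))*8*T = -(13/8 - 22/(-15))*8*(-5) = -(13*(⅛) - 22*(-1/15))*8*(-5) = -(13/8 + 22/15)*8*(-5) = -(371/120)*8*(-5) = -371*(-5)/15 = -1*(-371/3) = 371/3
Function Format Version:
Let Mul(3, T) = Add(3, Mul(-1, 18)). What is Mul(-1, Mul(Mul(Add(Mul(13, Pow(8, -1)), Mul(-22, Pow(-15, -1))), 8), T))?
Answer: Rational(371, 3) ≈ 123.67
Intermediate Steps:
T = -5 (T = Mul(Rational(1, 3), Add(3, Mul(-1, 18))) = Mul(Rational(1, 3), Add(3, -18)) = Mul(Rational(1, 3), -15) = -5)
Mul(-1, Mul(Mul(Add(Mul(13, Pow(8, -1)), Mul(-22, Pow(-15, -1))), 8), T)) = Mul(-1, Mul(Mul(Add(Mul(13, Pow(8, -1)), Mul(-22, Pow(-15, -1))), 8), -5)) = Mul(-1, Mul(Mul(Add(Mul(13, Rational(1, 8)), Mul(-22, Rational(-1, 15))), 8), -5)) = Mul(-1, Mul(Mul(Add(Rational(13, 8), Rational(22, 15)), 8), -5)) = Mul(-1, Mul(Mul(Rational(371, 120), 8), -5)) = Mul(-1, Mul(Rational(371, 15), -5)) = Mul(-1, Rational(-371, 3)) = Rational(371, 3)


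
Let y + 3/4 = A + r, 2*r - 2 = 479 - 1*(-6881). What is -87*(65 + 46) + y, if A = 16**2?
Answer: -22883/4 ≈ -5720.8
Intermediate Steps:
A = 256
r = 3681 (r = 1 + (479 - 1*(-6881))/2 = 1 + (479 + 6881)/2 = 1 + (1/2)*7360 = 1 + 3680 = 3681)
y = 15745/4 (y = -3/4 + (256 + 3681) = -3/4 + 3937 = 15745/4 ≈ 3936.3)
-87*(65 + 46) + y = -87*(65 + 46) + 15745/4 = -87*111 + 15745/4 = -9657 + 15745/4 = -22883/4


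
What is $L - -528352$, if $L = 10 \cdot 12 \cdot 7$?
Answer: $529192$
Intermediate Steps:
$L = 840$ ($L = 120 \cdot 7 = 840$)
$L - -528352 = 840 - -528352 = 840 + 528352 = 529192$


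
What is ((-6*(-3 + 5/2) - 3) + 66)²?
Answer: 4356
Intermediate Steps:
((-6*(-3 + 5/2) - 3) + 66)² = ((-6*(-½) - 3) + 66)² = ((3 - 3) + 66)² = (0 + 66)² = 66² = 4356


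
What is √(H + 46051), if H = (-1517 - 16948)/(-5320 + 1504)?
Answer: √18629402586/636 ≈ 214.61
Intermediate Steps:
H = 6155/1272 (H = -18465/(-3816) = -18465*(-1/3816) = 6155/1272 ≈ 4.8388)
√(H + 46051) = √(6155/1272 + 46051) = √(58583027/1272) = √18629402586/636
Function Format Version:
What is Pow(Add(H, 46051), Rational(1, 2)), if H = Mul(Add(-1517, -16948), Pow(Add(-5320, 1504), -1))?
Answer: Mul(Rational(1, 636), Pow(18629402586, Rational(1, 2))) ≈ 214.61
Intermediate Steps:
H = Rational(6155, 1272) (H = Mul(-18465, Pow(-3816, -1)) = Mul(-18465, Rational(-1, 3816)) = Rational(6155, 1272) ≈ 4.8388)
Pow(Add(H, 46051), Rational(1, 2)) = Pow(Add(Rational(6155, 1272), 46051), Rational(1, 2)) = Pow(Rational(58583027, 1272), Rational(1, 2)) = Mul(Rational(1, 636), Pow(18629402586, Rational(1, 2)))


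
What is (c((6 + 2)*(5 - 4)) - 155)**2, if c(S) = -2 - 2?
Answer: 25281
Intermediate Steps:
c(S) = -4
(c((6 + 2)*(5 - 4)) - 155)**2 = (-4 - 155)**2 = (-159)**2 = 25281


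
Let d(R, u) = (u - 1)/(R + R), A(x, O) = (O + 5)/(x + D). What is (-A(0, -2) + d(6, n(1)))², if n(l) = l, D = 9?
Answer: ⅑ ≈ 0.11111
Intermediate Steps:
A(x, O) = (5 + O)/(9 + x) (A(x, O) = (O + 5)/(x + 9) = (5 + O)/(9 + x))
d(R, u) = (-1 + u)/(2*R) (d(R, u) = (-1 + u)/((2*R)) = (-1 + u)*(1/(2*R)) = (-1 + u)/(2*R))
(-A(0, -2) + d(6, n(1)))² = (-(5 - 2)/(9 + 0) + (½)*(-1 + 1)/6)² = (-3/9 + (½)*(⅙)*0)² = (-3/9 + 0)² = (-1*⅓ + 0)² = (-⅓ + 0)² = (-⅓)² = ⅑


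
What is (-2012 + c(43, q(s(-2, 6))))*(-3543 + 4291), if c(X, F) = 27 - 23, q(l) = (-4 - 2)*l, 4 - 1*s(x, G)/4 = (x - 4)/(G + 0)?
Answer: -1501984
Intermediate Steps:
s(x, G) = 16 - 4*(-4 + x)/G (s(x, G) = 16 - 4*(x - 4)/(G + 0) = 16 - 4*(-4 + x)/G)
q(l) = -6*l
c(X, F) = 4
(-2012 + c(43, q(s(-2, 6))))*(-3543 + 4291) = (-2012 + 4)*(-3543 + 4291) = -2008*748 = -1501984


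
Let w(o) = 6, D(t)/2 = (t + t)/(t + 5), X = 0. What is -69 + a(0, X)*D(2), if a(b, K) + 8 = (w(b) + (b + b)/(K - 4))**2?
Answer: -37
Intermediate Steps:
D(t) = 4*t/(5 + t) (D(t) = 2*((t + t)/(t + 5)) = 2*((2*t)/(5 + t)) = 2*(2*t/(5 + t)) = 4*t/(5 + t))
a(b, K) = -8 + (6 + 2*b/(-4 + K))**2 (a(b, K) = -8 + (6 + (b + b)/(K - 4))**2 = -8 + (6 + (2*b)/(-4 + K))**2 = -8 + (6 + 2*b/(-4 + K))**2)
-69 + a(0, X)*D(2) = -69 + (-8 + 4*(-12 + 0 + 3*0)**2/(-4 + 0)**2)*(4*2/(5 + 2)) = -69 + (-8 + 4*(-12 + 0 + 0)**2/(-4)**2)*(4*2/7) = -69 + (-8 + 4*(1/16)*(-12)**2)*(4*2*(1/7)) = -69 + (-8 + 4*(1/16)*144)*(8/7) = -69 + (-8 + 36)*(8/7) = -69 + 28*(8/7) = -69 + 32 = -37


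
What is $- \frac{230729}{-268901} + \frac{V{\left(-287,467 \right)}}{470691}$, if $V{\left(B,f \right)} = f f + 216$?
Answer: $\frac{167304496544}{126569280591} \approx 1.3218$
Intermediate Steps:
$V{\left(B,f \right)} = 216 + f^{2}$ ($V{\left(B,f \right)} = f^{2} + 216 = 216 + f^{2}$)
$- \frac{230729}{-268901} + \frac{V{\left(-287,467 \right)}}{470691} = - \frac{230729}{-268901} + \frac{216 + 467^{2}}{470691} = \left(-230729\right) \left(- \frac{1}{268901}\right) + \left(216 + 218089\right) \frac{1}{470691} = \frac{230729}{268901} + 218305 \cdot \frac{1}{470691} = \frac{230729}{268901} + \frac{218305}{470691} = \frac{167304496544}{126569280591}$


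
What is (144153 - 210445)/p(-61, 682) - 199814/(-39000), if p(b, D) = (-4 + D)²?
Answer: 3719412949/746986500 ≈ 4.9792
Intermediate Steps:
(144153 - 210445)/p(-61, 682) - 199814/(-39000) = (144153 - 210445)/((-4 + 682)²) - 199814/(-39000) = -66292/(678²) - 199814*(-1/39000) = -66292/459684 + 99907/19500 = -66292*1/459684 + 99907/19500 = -16573/114921 + 99907/19500 = 3719412949/746986500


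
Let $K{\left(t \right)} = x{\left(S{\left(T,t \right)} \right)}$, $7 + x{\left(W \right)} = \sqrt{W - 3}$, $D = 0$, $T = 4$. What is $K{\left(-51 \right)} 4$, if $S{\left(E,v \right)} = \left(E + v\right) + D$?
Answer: $-28 + 20 i \sqrt{2} \approx -28.0 + 28.284 i$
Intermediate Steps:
$S{\left(E,v \right)} = E + v$ ($S{\left(E,v \right)} = \left(E + v\right) + 0 = E + v$)
$x{\left(W \right)} = -7 + \sqrt{-3 + W}$ ($x{\left(W \right)} = -7 + \sqrt{W - 3} = -7 + \sqrt{-3 + W}$)
$K{\left(t \right)} = -7 + \sqrt{1 + t}$ ($K{\left(t \right)} = -7 + \sqrt{-3 + \left(4 + t\right)} = -7 + \sqrt{1 + t}$)
$K{\left(-51 \right)} 4 = \left(-7 + \sqrt{1 - 51}\right) 4 = \left(-7 + \sqrt{-50}\right) 4 = \left(-7 + 5 i \sqrt{2}\right) 4 = -28 + 20 i \sqrt{2}$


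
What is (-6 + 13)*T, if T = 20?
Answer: 140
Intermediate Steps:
(-6 + 13)*T = (-6 + 13)*20 = 7*20 = 140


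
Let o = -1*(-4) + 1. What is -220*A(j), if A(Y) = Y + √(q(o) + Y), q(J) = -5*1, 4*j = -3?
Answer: 165 - 110*I*√23 ≈ 165.0 - 527.54*I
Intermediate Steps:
j = -¾ (j = (¼)*(-3) = -¾ ≈ -0.75000)
o = 5 (o = 4 + 1 = 5)
q(J) = -5
A(Y) = Y + √(-5 + Y)
-220*A(j) = -220*(-¾ + √(-5 - ¾)) = -220*(-¾ + √(-23/4)) = -220*(-¾ + I*√23/2) = 165 - 110*I*√23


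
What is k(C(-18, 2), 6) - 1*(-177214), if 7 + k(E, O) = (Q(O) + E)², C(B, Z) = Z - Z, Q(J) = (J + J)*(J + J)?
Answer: 197943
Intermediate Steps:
Q(J) = 4*J² (Q(J) = (2*J)*(2*J) = 4*J²)
C(B, Z) = 0
k(E, O) = -7 + (E + 4*O²)² (k(E, O) = -7 + (4*O² + E)² = -7 + (E + 4*O²)²)
k(C(-18, 2), 6) - 1*(-177214) = (-7 + (0 + 4*6²)²) - 1*(-177214) = (-7 + (0 + 4*36)²) + 177214 = (-7 + (0 + 144)²) + 177214 = (-7 + 144²) + 177214 = (-7 + 20736) + 177214 = 20729 + 177214 = 197943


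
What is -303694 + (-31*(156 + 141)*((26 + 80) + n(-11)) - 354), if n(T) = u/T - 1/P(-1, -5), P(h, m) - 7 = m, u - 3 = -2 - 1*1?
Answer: -2550773/2 ≈ -1.2754e+6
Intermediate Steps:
u = 0 (u = 3 + (-2 - 1*1) = 3 + (-2 - 1) = 3 - 3 = 0)
P(h, m) = 7 + m
n(T) = -½ (n(T) = 0/T - 1/(7 - 5) = 0 - 1/2 = 0 - 1*½ = 0 - ½ = -½)
-303694 + (-31*(156 + 141)*((26 + 80) + n(-11)) - 354) = -303694 + (-31*(156 + 141)*((26 + 80) - ½) - 354) = -303694 + (-9207*(106 - ½) - 354) = -303694 + (-9207*211/2 - 354) = -303694 + (-31*62667/2 - 354) = -303694 + (-1942677/2 - 354) = -303694 - 1943385/2 = -2550773/2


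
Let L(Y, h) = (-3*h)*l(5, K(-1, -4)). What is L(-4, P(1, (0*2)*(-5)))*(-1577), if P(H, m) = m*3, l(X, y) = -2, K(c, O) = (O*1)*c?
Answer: 0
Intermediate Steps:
K(c, O) = O*c
P(H, m) = 3*m
L(Y, h) = 6*h (L(Y, h) = -3*h*(-2) = 6*h)
L(-4, P(1, (0*2)*(-5)))*(-1577) = (6*(3*((0*2)*(-5))))*(-1577) = (6*(3*(0*(-5))))*(-1577) = (6*(3*0))*(-1577) = (6*0)*(-1577) = 0*(-1577) = 0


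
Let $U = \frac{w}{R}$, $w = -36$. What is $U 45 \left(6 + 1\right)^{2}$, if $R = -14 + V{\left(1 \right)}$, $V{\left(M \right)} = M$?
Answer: $\frac{79380}{13} \approx 6106.2$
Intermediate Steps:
$R = -13$ ($R = -14 + 1 = -13$)
$U = \frac{36}{13}$ ($U = - \frac{36}{-13} = \left(-36\right) \left(- \frac{1}{13}\right) = \frac{36}{13} \approx 2.7692$)
$U 45 \left(6 + 1\right)^{2} = \frac{36}{13} \cdot 45 \left(6 + 1\right)^{2} = \frac{1620 \cdot 7^{2}}{13} = \frac{1620}{13} \cdot 49 = \frac{79380}{13}$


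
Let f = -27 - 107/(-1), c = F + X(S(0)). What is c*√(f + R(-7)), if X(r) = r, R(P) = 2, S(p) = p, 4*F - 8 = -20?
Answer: -3*√82 ≈ -27.166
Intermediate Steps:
F = -3 (F = 2 + (¼)*(-20) = 2 - 5 = -3)
c = -3 (c = -3 + 0 = -3)
f = 80 (f = -27 - 107*(-1) = -27 + 107 = 80)
c*√(f + R(-7)) = -3*√(80 + 2) = -3*√82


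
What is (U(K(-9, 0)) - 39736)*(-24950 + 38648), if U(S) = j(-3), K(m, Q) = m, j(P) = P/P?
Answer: -544290030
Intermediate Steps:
j(P) = 1
U(S) = 1
(U(K(-9, 0)) - 39736)*(-24950 + 38648) = (1 - 39736)*(-24950 + 38648) = -39735*13698 = -544290030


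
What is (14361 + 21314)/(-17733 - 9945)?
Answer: -35675/27678 ≈ -1.2889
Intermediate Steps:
(14361 + 21314)/(-17733 - 9945) = 35675/(-27678) = 35675*(-1/27678) = -35675/27678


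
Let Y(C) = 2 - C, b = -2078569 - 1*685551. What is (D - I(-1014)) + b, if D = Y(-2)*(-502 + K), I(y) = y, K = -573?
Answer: -2767406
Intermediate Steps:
b = -2764120 (b = -2078569 - 685551 = -2764120)
D = -4300 (D = (2 - 1*(-2))*(-502 - 573) = (2 + 2)*(-1075) = 4*(-1075) = -4300)
(D - I(-1014)) + b = (-4300 - 1*(-1014)) - 2764120 = (-4300 + 1014) - 2764120 = -3286 - 2764120 = -2767406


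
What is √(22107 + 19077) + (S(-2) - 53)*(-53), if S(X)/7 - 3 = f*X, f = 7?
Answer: 6890 + 12*√286 ≈ 7092.9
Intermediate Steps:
S(X) = 21 + 49*X (S(X) = 21 + 7*(7*X) = 21 + 49*X)
√(22107 + 19077) + (S(-2) - 53)*(-53) = √(22107 + 19077) + ((21 + 49*(-2)) - 53)*(-53) = √41184 + ((21 - 98) - 53)*(-53) = 12*√286 + (-77 - 53)*(-53) = 12*√286 - 130*(-53) = 12*√286 + 6890 = 6890 + 12*√286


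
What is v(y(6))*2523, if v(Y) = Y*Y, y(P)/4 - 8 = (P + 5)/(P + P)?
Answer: 9628609/3 ≈ 3.2095e+6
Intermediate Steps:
y(P) = 32 + 2*(5 + P)/P (y(P) = 32 + 4*((P + 5)/(P + P)) = 32 + 4*((5 + P)/((2*P))) = 32 + 4*((5 + P)*(1/(2*P))) = 32 + 4*((5 + P)/(2*P)) = 32 + 2*(5 + P)/P)
v(Y) = Y²
v(y(6))*2523 = (34 + 10/6)²*2523 = (34 + 10*(⅙))²*2523 = (34 + 5/3)²*2523 = (107/3)²*2523 = (11449/9)*2523 = 9628609/3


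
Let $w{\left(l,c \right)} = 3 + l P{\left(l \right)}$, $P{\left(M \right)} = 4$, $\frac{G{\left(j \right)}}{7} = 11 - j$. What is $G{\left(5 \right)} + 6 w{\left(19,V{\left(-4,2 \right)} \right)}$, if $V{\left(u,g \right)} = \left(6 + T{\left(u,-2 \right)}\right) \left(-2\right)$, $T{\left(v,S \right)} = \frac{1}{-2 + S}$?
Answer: $516$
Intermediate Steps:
$G{\left(j \right)} = 77 - 7 j$ ($G{\left(j \right)} = 7 \left(11 - j\right) = 77 - 7 j$)
$V{\left(u,g \right)} = - \frac{23}{2}$ ($V{\left(u,g \right)} = \left(6 + \frac{1}{-2 - 2}\right) \left(-2\right) = \left(6 + \frac{1}{-4}\right) \left(-2\right) = \left(6 - \frac{1}{4}\right) \left(-2\right) = \frac{23}{4} \left(-2\right) = - \frac{23}{2}$)
$w{\left(l,c \right)} = 3 + 4 l$ ($w{\left(l,c \right)} = 3 + l 4 = 3 + 4 l$)
$G{\left(5 \right)} + 6 w{\left(19,V{\left(-4,2 \right)} \right)} = \left(77 - 35\right) + 6 \left(3 + 4 \cdot 19\right) = \left(77 - 35\right) + 6 \left(3 + 76\right) = 42 + 6 \cdot 79 = 42 + 474 = 516$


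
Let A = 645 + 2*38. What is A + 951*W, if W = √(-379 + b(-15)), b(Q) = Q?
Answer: 721 + 951*I*√394 ≈ 721.0 + 18877.0*I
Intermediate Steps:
W = I*√394 (W = √(-379 - 15) = √(-394) = I*√394 ≈ 19.849*I)
A = 721 (A = 645 + 76 = 721)
A + 951*W = 721 + 951*(I*√394) = 721 + 951*I*√394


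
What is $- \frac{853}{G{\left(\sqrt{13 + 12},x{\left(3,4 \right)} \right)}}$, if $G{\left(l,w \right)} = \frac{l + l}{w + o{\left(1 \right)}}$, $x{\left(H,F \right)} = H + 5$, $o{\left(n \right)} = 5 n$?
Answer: $- \frac{11089}{10} \approx -1108.9$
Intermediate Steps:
$x{\left(H,F \right)} = 5 + H$
$G{\left(l,w \right)} = \frac{2 l}{5 + w}$ ($G{\left(l,w \right)} = \frac{l + l}{w + 5 \cdot 1} = \frac{2 l}{w + 5} = \frac{2 l}{5 + w}$)
$- \frac{853}{G{\left(\sqrt{13 + 12},x{\left(3,4 \right)} \right)}} = - \frac{853}{2 \sqrt{13 + 12} \frac{1}{5 + \left(5 + 3\right)}} = - \frac{853}{2 \sqrt{25} \frac{1}{5 + 8}} = - \frac{853}{2 \cdot 5 \cdot \frac{1}{13}} = - \frac{853}{\frac{10}{13}} = \left(-853\right) \frac{13}{10} = - \frac{11089}{10}$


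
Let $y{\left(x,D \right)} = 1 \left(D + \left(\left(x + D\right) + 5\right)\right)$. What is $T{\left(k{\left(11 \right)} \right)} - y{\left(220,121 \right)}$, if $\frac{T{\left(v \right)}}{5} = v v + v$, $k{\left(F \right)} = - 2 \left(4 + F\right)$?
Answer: $3883$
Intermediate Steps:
$k{\left(F \right)} = -8 - 2 F$
$T{\left(v \right)} = 5 v + 5 v^{2}$ ($T{\left(v \right)} = 5 \left(v v + v\right) = 5 \left(v^{2} + v\right) = 5 \left(v + v^{2}\right) = 5 v + 5 v^{2}$)
$y{\left(x,D \right)} = 5 + x + 2 D$ ($y{\left(x,D \right)} = 1 \left(D + \left(\left(D + x\right) + 5\right)\right) = 1 \left(D + \left(5 + D + x\right)\right) = 1 \left(5 + x + 2 D\right) = 5 + x + 2 D$)
$T{\left(k{\left(11 \right)} \right)} - y{\left(220,121 \right)} = 5 \left(-8 - 22\right) \left(1 - 30\right) - \left(5 + 220 + 2 \cdot 121\right) = 5 \left(-8 - 22\right) \left(1 - 30\right) - \left(5 + 220 + 242\right) = 5 \left(-30\right) \left(1 - 30\right) - 467 = 5 \left(-30\right) \left(-29\right) - 467 = 4350 - 467 = 3883$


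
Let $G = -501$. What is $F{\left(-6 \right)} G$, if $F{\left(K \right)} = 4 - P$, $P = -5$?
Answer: $-4509$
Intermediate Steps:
$F{\left(K \right)} = 9$ ($F{\left(K \right)} = 4 - -5 = 4 + 5 = 9$)
$F{\left(-6 \right)} G = 9 \left(-501\right) = -4509$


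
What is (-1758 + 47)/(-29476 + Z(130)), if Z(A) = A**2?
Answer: 1711/12576 ≈ 0.13605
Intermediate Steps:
(-1758 + 47)/(-29476 + Z(130)) = (-1758 + 47)/(-29476 + 130**2) = -1711/(-29476 + 16900) = -1711/(-12576) = -1711*(-1/12576) = 1711/12576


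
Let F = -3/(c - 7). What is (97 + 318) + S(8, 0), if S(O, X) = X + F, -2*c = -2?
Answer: 831/2 ≈ 415.50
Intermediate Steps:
c = 1 (c = -½*(-2) = 1)
F = ½ (F = -3/(1 - 7) = -3/(-6) = -3*(-⅙) = ½ ≈ 0.50000)
S(O, X) = ½ + X (S(O, X) = X + ½ = ½ + X)
(97 + 318) + S(8, 0) = (97 + 318) + (½ + 0) = 415 + ½ = 831/2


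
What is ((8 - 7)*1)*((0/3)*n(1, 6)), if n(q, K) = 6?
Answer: 0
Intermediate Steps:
((8 - 7)*1)*((0/3)*n(1, 6)) = ((8 - 7)*1)*((0/3)*6) = (1*1)*((0*(1/3))*6) = 1*(0*6) = 1*0 = 0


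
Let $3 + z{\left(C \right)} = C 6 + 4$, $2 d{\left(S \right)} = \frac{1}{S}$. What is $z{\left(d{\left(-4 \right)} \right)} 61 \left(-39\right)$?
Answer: $- \frac{2379}{4} \approx -594.75$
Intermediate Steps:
$d{\left(S \right)} = \frac{1}{2 S}$
$z{\left(C \right)} = 1 + 6 C$ ($z{\left(C \right)} = -3 + \left(C 6 + 4\right) = -3 + \left(6 C + 4\right) = -3 + \left(4 + 6 C\right) = 1 + 6 C$)
$z{\left(d{\left(-4 \right)} \right)} 61 \left(-39\right) = \left(1 + 6 \frac{1}{2 \left(-4\right)}\right) 61 \left(-39\right) = \left(1 + 6 \cdot \frac{1}{2} \left(- \frac{1}{4}\right)\right) 61 \left(-39\right) = \left(1 + 6 \left(- \frac{1}{8}\right)\right) 61 \left(-39\right) = \left(1 - \frac{3}{4}\right) 61 \left(-39\right) = \frac{1}{4} \cdot 61 \left(-39\right) = \frac{61}{4} \left(-39\right) = - \frac{2379}{4}$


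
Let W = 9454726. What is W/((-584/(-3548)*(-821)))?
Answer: -4193170981/59933 ≈ -69964.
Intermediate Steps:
W/((-584/(-3548)*(-821))) = 9454726/((-584/(-3548)*(-821))) = 9454726/((-584*(-1/3548)*(-821))) = 9454726/(((146/887)*(-821))) = 9454726/(-119866/887) = 9454726*(-887/119866) = -4193170981/59933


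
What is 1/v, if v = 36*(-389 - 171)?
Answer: -1/20160 ≈ -4.9603e-5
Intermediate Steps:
v = -20160 (v = 36*(-560) = -20160)
1/v = 1/(-20160) = -1/20160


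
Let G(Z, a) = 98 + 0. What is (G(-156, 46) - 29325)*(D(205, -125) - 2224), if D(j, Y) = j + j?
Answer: 53017778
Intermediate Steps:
G(Z, a) = 98
D(j, Y) = 2*j
(G(-156, 46) - 29325)*(D(205, -125) - 2224) = (98 - 29325)*(2*205 - 2224) = -29227*(410 - 2224) = -29227*(-1814) = 53017778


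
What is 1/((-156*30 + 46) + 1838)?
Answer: -1/2796 ≈ -0.00035765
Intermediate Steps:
1/((-156*30 + 46) + 1838) = 1/((-4680 + 46) + 1838) = 1/(-4634 + 1838) = 1/(-2796) = -1/2796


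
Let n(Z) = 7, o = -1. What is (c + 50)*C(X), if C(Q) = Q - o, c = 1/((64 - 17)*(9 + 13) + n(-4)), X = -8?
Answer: -364357/1041 ≈ -350.01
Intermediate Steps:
c = 1/1041 (c = 1/((64 - 17)*(9 + 13) + 7) = 1/(47*22 + 7) = 1/(1034 + 7) = 1/1041 ≈ 0.00096061)
C(Q) = 1 + Q (C(Q) = Q - 1*(-1) = Q + 1 = 1 + Q)
(c + 50)*C(X) = (1/1041 + 50)*(1 - 8) = (52051/1041)*(-7) = -364357/1041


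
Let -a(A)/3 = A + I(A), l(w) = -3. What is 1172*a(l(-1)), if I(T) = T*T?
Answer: -21096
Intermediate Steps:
I(T) = T²
a(A) = -3*A - 3*A² (a(A) = -3*(A + A²) = -3*A - 3*A²)
1172*a(l(-1)) = 1172*(3*(-3)*(-1 - 1*(-3))) = 1172*(3*(-3)*(-1 + 3)) = 1172*(3*(-3)*2) = 1172*(-18) = -21096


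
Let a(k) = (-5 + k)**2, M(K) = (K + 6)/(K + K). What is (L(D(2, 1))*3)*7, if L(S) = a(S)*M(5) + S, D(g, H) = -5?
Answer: 2205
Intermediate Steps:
M(K) = (6 + K)/(2*K) (M(K) = (6 + K)/((2*K)) = (6 + K)*(1/(2*K)) = (6 + K)/(2*K))
L(S) = S + 11*(-5 + S)**2/10 (L(S) = (-5 + S)**2*((1/2)*(6 + 5)/5) + S = (-5 + S)**2*((1/2)*(1/5)*11) + S = (-5 + S)**2*(11/10) + S = 11*(-5 + S)**2/10 + S = S + 11*(-5 + S)**2/10)
(L(D(2, 1))*3)*7 = ((-5 + 11*(-5 - 5)**2/10)*3)*7 = ((-5 + (11/10)*(-10)**2)*3)*7 = ((-5 + (11/10)*100)*3)*7 = ((-5 + 110)*3)*7 = (105*3)*7 = 315*7 = 2205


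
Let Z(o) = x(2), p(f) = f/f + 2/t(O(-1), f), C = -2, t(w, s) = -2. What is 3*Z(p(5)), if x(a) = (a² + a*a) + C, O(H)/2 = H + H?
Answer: 18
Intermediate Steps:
O(H) = 4*H (O(H) = 2*(H + H) = 2*(2*H) = 4*H)
x(a) = -2 + 2*a² (x(a) = (a² + a*a) - 2 = (a² + a²) - 2 = 2*a² - 2 = -2 + 2*a²)
p(f) = 0 (p(f) = f/f + 2/(-2) = 1 + 2*(-½) = 1 - 1 = 0)
Z(o) = 6 (Z(o) = -2 + 2*2² = -2 + 2*4 = -2 + 8 = 6)
3*Z(p(5)) = 3*6 = 18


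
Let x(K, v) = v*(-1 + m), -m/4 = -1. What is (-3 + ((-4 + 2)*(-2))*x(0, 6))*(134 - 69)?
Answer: 4485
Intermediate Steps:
m = 4 (m = -4*(-1) = 4)
x(K, v) = 3*v (x(K, v) = v*(-1 + 4) = v*3 = 3*v)
(-3 + ((-4 + 2)*(-2))*x(0, 6))*(134 - 69) = (-3 + ((-4 + 2)*(-2))*(3*6))*(134 - 69) = (-3 - 2*(-2)*18)*65 = (-3 + 4*18)*65 = (-3 + 72)*65 = 69*65 = 4485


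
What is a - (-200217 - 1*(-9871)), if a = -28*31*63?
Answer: 135662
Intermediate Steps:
a = -54684 (a = -868*63 = -54684)
a - (-200217 - 1*(-9871)) = -54684 - (-200217 - 1*(-9871)) = -54684 - (-200217 + 9871) = -54684 - 1*(-190346) = -54684 + 190346 = 135662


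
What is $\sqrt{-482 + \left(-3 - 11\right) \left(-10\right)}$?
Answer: $3 i \sqrt{38} \approx 18.493 i$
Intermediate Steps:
$\sqrt{-482 + \left(-3 - 11\right) \left(-10\right)} = \sqrt{-482 - -140} = \sqrt{-482 + 140} = \sqrt{-342} = 3 i \sqrt{38}$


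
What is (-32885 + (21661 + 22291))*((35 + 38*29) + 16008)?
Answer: 189743715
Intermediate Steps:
(-32885 + (21661 + 22291))*((35 + 38*29) + 16008) = (-32885 + 43952)*((35 + 1102) + 16008) = 11067*(1137 + 16008) = 11067*17145 = 189743715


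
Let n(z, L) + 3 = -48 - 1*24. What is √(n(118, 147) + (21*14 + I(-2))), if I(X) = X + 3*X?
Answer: √211 ≈ 14.526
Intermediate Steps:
I(X) = 4*X
n(z, L) = -75 (n(z, L) = -3 + (-48 - 1*24) = -3 + (-48 - 24) = -3 - 72 = -75)
√(n(118, 147) + (21*14 + I(-2))) = √(-75 + (21*14 + 4*(-2))) = √(-75 + (294 - 8)) = √(-75 + 286) = √211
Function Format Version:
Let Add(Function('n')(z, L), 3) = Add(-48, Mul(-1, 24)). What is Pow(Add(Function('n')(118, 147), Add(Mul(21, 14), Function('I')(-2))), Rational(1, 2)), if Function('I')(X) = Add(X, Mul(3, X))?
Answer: Pow(211, Rational(1, 2)) ≈ 14.526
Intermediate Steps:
Function('I')(X) = Mul(4, X)
Function('n')(z, L) = -75 (Function('n')(z, L) = Add(-3, Add(-48, Mul(-1, 24))) = Add(-3, Add(-48, -24)) = Add(-3, -72) = -75)
Pow(Add(Function('n')(118, 147), Add(Mul(21, 14), Function('I')(-2))), Rational(1, 2)) = Pow(Add(-75, Add(Mul(21, 14), Mul(4, -2))), Rational(1, 2)) = Pow(Add(-75, Add(294, -8)), Rational(1, 2)) = Pow(Add(-75, 286), Rational(1, 2)) = Pow(211, Rational(1, 2))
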